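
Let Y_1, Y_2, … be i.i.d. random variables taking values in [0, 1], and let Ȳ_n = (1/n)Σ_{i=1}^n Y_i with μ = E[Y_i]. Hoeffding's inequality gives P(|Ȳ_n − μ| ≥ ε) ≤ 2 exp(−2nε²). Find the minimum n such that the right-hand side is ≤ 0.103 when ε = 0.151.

Require 2·exp(−2nε²) ≤ 0.103, i.e. 2nε² ≥ ln(2/0.103) = 2.966173.
So n ≥ 2.966173 / (2·0.151²) = 65.045.
The smallest integer n is 66.

66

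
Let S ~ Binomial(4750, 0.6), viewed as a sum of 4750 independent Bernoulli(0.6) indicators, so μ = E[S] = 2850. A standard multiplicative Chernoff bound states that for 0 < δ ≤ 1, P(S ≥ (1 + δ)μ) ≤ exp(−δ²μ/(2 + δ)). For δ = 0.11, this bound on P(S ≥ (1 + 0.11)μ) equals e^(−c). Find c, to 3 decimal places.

16.344

c = δ²μ/(2 + δ) = 0.11²·2850/(2 + 0.11) = 16.3436.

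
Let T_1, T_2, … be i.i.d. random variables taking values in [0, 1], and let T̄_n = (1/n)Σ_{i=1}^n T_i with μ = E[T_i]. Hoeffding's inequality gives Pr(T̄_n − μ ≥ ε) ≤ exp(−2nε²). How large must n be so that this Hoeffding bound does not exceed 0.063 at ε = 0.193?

Require exp(−2nε²) ≤ 0.063, i.e. 2nε² ≥ ln(1/0.063) = 2.764621.
So n ≥ 2.764621 / (2·0.193²) = 37.110.
The smallest integer n is 38.

38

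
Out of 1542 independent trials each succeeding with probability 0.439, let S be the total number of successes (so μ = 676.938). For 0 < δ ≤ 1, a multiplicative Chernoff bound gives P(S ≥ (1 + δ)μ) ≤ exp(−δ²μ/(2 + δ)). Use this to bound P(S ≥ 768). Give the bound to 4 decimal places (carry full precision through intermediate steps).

Write 768 = (1 + δ)μ, so δ = 768/676.938 − 1 = 0.1345204…
Then the exponent is δ²μ/(2 + δ) = (768 − μ)² / (μ·(2 + δ)) = 5.738854.
Bound = exp(−5.738854) = 0.00322.

0.0032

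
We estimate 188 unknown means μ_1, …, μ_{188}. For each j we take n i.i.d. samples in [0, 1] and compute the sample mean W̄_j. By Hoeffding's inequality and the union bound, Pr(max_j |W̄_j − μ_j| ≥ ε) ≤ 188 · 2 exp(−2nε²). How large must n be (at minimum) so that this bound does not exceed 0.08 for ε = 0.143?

207

Need 2·188·exp(−2nε²) ≤ 0.08, i.e. exp(−2nε²) ≤ 0.08/376.
So 2nε² ≥ ln(376/0.08) = 8.455318.
Hence n ≥ 8.455318/(2·0.143²) = 206.742.
The smallest integer n is 207.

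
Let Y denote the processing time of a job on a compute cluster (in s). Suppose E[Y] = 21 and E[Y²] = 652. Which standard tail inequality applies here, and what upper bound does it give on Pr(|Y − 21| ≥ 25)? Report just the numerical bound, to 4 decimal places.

The first two moments determine the variance, so Chebyshev's inequality is the sharpest standard bound available.
Var(Y) = E[Y²] − (E[Y])² = 652 − 441 = 211.
Chebyshev's inequality: Pr(|Y − μ| ≥ t) ≤ Var(Y)/t² = 211/625 = 0.3376.

0.3376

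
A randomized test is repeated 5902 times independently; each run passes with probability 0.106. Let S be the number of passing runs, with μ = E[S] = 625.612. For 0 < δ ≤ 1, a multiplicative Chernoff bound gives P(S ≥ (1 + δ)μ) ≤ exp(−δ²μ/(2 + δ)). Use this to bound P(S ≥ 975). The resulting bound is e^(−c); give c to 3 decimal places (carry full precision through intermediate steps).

76.266

Write 975 = (1 + δ)μ, so δ = 975/625.612 − 1 = 0.5584739…
Then the exponent is δ²μ/(2 + δ) = (975 − μ)² / (μ·(2 + δ)) = 76.265812.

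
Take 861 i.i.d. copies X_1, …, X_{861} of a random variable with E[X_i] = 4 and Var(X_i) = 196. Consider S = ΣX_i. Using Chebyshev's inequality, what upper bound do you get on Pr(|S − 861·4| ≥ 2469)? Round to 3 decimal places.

0.028

Var(S) = n·Var(X_i) = 861·196 = 168756.
Chebyshev: Pr(|S − 861·4| ≥ 2469) ≤ Var(S)/2469² = 168756/6095961 = 0.0277.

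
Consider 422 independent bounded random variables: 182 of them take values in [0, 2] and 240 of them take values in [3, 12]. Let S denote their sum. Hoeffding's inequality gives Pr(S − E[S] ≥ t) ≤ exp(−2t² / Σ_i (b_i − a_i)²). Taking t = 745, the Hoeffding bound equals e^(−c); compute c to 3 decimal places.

55.040

Σ(b_i − a_i)² = 182·2² + 240·9² = 20168.
c = 2t² / 20168 = 2·745² / 20168 = 55.0402.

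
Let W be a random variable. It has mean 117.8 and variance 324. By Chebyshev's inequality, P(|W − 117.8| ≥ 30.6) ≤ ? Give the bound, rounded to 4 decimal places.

0.3460

Chebyshev: P(|W − μ| ≥ t) ≤ Var(W)/t².
Bound = 324 / 936.36 = 0.3460.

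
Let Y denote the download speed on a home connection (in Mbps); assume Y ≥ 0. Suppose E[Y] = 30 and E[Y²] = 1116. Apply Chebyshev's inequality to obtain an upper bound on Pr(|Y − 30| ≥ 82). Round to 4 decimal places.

0.0321

Var(Y) = E[Y²] − (E[Y])² = 1116 − 900 = 216.
Chebyshev's inequality: Pr(|Y − μ| ≥ t) ≤ Var(Y)/t² = 216/6724 = 0.0321.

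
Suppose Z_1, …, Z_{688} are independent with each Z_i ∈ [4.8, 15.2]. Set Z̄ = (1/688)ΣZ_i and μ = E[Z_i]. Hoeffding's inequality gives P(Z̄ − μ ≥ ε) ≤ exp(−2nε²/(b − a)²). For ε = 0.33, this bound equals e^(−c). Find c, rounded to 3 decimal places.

1.385

c = 2nε²/(b − a)² = 2·688·0.33² / 10.4² = 1.3854.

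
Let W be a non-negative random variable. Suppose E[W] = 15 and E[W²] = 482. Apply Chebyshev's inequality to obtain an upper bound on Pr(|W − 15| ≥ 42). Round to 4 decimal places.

0.1457

Var(W) = E[W²] − (E[W])² = 482 − 225 = 257.
Chebyshev's inequality: Pr(|W − μ| ≥ t) ≤ Var(W)/t² = 257/1764 = 0.1457.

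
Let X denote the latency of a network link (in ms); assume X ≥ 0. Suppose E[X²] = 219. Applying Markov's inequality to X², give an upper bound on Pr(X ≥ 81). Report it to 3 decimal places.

0.033

Since X ≥ 0, the event {X ≥ 81} is the same as {X² ≥ 6561}.
Markov's inequality applied to X² gives Pr(X² ≥ 6561) ≤ E[X²]/6561 = 219/6561 = 0.0334.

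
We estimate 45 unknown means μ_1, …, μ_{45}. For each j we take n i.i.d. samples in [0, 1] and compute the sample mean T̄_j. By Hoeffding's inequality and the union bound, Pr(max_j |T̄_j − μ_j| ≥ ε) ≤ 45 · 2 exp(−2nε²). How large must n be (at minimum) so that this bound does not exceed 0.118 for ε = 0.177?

106

Need 2·45·exp(−2nε²) ≤ 0.118, i.e. exp(−2nε²) ≤ 0.118/90.
So 2nε² ≥ ln(90/0.118) = 6.636880.
Hence n ≥ 6.636880/(2·0.177²) = 105.922.
The smallest integer n is 106.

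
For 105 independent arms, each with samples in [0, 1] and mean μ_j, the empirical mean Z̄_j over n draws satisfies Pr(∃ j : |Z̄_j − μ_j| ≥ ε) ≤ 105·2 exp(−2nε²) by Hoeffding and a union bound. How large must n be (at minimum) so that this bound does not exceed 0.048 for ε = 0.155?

Need 2·105·exp(−2nε²) ≤ 0.048, i.e. exp(−2nε²) ≤ 0.048/210.
So 2nε² ≥ ln(210/0.048) = 8.383662.
Hence n ≥ 8.383662/(2·0.155²) = 174.478.
The smallest integer n is 175.

175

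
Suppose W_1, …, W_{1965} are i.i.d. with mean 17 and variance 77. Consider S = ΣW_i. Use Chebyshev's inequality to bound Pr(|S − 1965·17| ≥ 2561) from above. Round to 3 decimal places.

0.023

Var(S) = n·Var(W_i) = 1965·77 = 151305.
Chebyshev: Pr(|S − 1965·17| ≥ 2561) ≤ Var(S)/2561² = 151305/6558721 = 0.0231.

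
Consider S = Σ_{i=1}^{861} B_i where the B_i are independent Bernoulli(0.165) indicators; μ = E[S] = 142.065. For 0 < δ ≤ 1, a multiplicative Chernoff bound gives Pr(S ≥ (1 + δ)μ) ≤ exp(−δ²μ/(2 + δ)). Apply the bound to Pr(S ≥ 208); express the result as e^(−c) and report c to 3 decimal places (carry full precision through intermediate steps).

Write 208 = (1 + δ)μ, so δ = 208/142.065 − 1 = 0.4641185…
Then the exponent is δ²μ/(2 + δ) = (208 − μ)² / (μ·(2 + δ)) = 12.418906.

12.419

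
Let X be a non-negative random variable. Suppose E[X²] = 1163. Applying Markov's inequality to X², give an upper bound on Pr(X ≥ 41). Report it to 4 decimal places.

Since X ≥ 0, the event {X ≥ 41} is the same as {X² ≥ 1681}.
Markov's inequality applied to X² gives Pr(X² ≥ 1681) ≤ E[X²]/1681 = 1163/1681 = 0.6919.

0.6919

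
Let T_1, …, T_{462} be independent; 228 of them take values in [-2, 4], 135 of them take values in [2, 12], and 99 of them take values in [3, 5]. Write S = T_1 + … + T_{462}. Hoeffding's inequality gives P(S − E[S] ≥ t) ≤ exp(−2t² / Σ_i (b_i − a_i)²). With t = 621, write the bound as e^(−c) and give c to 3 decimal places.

34.893

Σ(b_i − a_i)² = 228·6² + 135·10² + 99·2² = 22104.
c = 2t² / 22104 = 2·621² / 22104 = 34.8933.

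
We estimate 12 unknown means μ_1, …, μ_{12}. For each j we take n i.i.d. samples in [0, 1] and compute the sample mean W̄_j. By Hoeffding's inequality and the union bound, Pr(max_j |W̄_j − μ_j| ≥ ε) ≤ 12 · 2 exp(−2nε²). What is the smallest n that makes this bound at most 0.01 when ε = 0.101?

382

Need 2·12·exp(−2nε²) ≤ 0.01, i.e. exp(−2nε²) ≤ 0.01/24.
So 2nε² ≥ ln(24/0.01) = 7.783224.
Hence n ≥ 7.783224/(2·0.101²) = 381.493.
The smallest integer n is 382.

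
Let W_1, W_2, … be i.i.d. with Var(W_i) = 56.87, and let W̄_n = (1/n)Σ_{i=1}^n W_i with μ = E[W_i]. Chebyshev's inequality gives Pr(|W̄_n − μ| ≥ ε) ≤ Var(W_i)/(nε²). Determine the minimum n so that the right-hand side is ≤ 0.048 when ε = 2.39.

Require 56.87/(n·2.39²) ≤ 0.048, i.e. n ≥ 56.87/(0.048·2.39²) = 207.418.
The smallest integer n is 208.

208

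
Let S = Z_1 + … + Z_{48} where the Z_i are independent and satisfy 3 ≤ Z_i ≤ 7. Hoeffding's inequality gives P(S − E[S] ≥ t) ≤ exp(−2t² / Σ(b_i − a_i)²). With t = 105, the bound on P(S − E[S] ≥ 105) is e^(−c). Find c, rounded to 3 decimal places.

28.711

Σ(b_i − a_i)² = 48·(4)² = 768.
c = 2t²/768 = 2·105²/768 = 28.7109.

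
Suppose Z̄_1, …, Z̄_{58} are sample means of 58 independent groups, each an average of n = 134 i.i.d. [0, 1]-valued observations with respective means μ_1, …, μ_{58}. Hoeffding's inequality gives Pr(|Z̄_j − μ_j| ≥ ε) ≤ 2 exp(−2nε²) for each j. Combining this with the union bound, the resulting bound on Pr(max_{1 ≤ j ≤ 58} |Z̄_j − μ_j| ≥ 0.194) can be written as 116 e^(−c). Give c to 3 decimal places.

Union bound over the 58 events: Pr(max_{1 ≤ j ≤ 58} |Z̄_j − μ_j| ≥ 0.194) ≤ 58·2·exp(−2nε²) = 116 exp(−2·134·0.194²).
So c = 2·134·0.194² = 10.0864.

10.086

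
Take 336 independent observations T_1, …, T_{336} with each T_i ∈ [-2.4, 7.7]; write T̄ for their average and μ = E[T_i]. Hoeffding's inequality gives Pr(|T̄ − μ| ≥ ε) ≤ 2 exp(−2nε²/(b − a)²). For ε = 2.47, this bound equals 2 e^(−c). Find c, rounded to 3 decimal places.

40.190

c = 2nε²/(b − a)² = 2·336·2.47² / 10.1² = 40.1902.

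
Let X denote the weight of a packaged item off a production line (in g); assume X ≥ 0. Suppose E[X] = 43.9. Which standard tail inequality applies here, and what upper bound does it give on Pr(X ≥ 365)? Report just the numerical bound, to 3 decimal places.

0.120

Only the mean of a non-negative variable is known, so Markov's inequality is the applicable tail bound.
Markov's inequality: for a non-negative random variable, Pr(X ≥ a) ≤ E[X]/a.
Here E[X] = 43.9 and a = 365, so the bound is 43.9/365 = 0.1203.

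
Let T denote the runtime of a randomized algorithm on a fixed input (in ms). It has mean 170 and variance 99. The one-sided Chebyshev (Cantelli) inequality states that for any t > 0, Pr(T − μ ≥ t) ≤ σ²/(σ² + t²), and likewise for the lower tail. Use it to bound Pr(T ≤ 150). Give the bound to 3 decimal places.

Here σ² = 99 and t = 20, so σ² + t² = 499.
Cantelli's bound: 99/499 = 0.1984.

0.198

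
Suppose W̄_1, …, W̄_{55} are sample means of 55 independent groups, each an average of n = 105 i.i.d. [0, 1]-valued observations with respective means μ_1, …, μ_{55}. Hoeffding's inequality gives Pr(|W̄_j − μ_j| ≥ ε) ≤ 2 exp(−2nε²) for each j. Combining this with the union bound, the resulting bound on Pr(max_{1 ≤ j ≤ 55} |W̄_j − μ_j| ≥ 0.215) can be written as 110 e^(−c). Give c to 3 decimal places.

9.707

Union bound over the 55 events: Pr(max_{1 ≤ j ≤ 55} |W̄_j − μ_j| ≥ 0.215) ≤ 55·2·exp(−2nε²) = 110 exp(−2·105·0.215²).
So c = 2·105·0.215² = 9.7073.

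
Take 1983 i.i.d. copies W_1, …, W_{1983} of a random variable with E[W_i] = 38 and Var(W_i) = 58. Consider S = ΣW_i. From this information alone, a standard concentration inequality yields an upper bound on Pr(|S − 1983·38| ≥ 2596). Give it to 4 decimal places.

With mean and variance of each term known, Chebyshev's inequality bounds the deviation of the sum (or sample mean).
Var(S) = n·Var(W_i) = 1983·58 = 115014.
Chebyshev: Pr(|S − 1983·38| ≥ 2596) ≤ Var(S)/2596² = 115014/6739216 = 0.0171.

0.0171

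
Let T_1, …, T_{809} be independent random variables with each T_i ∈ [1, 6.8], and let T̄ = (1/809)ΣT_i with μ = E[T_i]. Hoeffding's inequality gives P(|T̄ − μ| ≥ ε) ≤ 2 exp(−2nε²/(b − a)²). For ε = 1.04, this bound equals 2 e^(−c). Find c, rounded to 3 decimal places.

52.022

c = 2nε²/(b − a)² = 2·809·1.04² / 5.8² = 52.0223.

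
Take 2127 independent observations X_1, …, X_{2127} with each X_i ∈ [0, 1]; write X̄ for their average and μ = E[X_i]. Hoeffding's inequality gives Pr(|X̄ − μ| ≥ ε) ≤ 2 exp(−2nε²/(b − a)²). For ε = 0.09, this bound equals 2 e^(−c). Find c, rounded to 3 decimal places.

34.457

c = 2nε²/(b − a)² = 2·2127·0.09² / 1² = 34.4574.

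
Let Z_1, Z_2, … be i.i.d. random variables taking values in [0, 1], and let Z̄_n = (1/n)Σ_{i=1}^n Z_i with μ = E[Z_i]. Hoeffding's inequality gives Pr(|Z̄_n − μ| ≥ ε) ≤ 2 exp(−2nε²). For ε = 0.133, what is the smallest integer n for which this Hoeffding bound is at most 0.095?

Require 2·exp(−2nε²) ≤ 0.095, i.e. 2nε² ≥ ln(2/0.095) = 3.047026.
So n ≥ 3.047026 / (2·0.133²) = 86.128.
The smallest integer n is 87.

87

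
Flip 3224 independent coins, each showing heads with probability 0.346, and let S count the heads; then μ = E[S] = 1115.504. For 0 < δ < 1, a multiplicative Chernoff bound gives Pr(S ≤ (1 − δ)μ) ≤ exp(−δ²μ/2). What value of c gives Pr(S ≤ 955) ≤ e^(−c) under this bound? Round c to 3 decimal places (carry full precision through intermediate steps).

Write 955 = (1 − δ)μ, so δ = 1 − 955/1115.504 = 0.1438847…
Then the exponent is δ²μ/2 = (μ − 955)²/(2μ) = 11.547038.

11.547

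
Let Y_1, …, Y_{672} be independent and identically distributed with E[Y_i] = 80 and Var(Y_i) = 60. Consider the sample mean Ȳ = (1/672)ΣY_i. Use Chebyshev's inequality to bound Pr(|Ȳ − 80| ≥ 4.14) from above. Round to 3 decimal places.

Var(Ȳ) = Var(Y_i)/n = 60/672 = 0.089286.
Chebyshev: Pr(|Ȳ − 80| ≥ 4.14) ≤ Var(Ȳ)/(4.14)² = 60/(672·4.14²) = 0.0052.

0.005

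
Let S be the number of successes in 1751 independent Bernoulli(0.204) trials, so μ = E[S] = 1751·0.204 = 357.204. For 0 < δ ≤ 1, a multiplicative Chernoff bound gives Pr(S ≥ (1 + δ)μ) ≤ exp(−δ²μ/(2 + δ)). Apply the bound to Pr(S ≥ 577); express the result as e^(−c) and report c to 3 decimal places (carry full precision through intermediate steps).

Write 577 = (1 + δ)μ, so δ = 577/357.204 − 1 = 0.6153235…
Then the exponent is δ²μ/(2 + δ) = (577 − μ)² / (μ·(2 + δ)) = 51.712775.

51.713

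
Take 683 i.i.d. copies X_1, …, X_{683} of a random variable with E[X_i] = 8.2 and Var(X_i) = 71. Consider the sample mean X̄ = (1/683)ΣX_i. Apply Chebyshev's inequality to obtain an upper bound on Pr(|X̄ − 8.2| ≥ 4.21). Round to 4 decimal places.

Var(X̄) = Var(X_i)/n = 71/683 = 0.10395.
Chebyshev: Pr(|X̄ − 8.2| ≥ 4.21) ≤ Var(X̄)/(4.21)² = 71/(683·4.21²) = 0.0059.

0.0059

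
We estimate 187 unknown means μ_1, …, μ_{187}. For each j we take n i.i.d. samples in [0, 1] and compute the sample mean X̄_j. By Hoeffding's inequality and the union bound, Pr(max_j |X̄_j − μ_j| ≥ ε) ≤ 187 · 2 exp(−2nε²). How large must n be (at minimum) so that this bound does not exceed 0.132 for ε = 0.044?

Need 2·187·exp(−2nε²) ≤ 0.132, i.e. exp(−2nε²) ≤ 0.132/374.
So 2nε² ≥ ln(374/0.132) = 7.949209.
Hence n ≥ 7.949209/(2·0.044²) = 2052.998.
The smallest integer n is 2053.

2053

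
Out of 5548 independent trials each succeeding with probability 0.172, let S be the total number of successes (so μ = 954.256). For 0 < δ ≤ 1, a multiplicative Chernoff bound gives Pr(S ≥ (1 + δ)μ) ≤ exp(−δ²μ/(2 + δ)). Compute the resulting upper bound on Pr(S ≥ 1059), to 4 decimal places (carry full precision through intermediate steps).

0.0043

Write 1059 = (1 + δ)μ, so δ = 1059/954.256 − 1 = 0.1097651…
Then the exponent is δ²μ/(2 + δ) = (1059 − μ)² / (μ·(2 + δ)) = 5.449533.
Bound = exp(−5.449533) = 0.00430.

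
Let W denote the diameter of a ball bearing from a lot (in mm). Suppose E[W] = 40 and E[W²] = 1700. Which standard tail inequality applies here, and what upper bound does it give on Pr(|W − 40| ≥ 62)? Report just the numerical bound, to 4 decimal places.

The first two moments determine the variance, so Chebyshev's inequality is the sharpest standard bound available.
Var(W) = E[W²] − (E[W])² = 1700 − 1600 = 100.
Chebyshev's inequality: Pr(|W − μ| ≥ t) ≤ Var(W)/t² = 100/3844 = 0.0260.

0.0260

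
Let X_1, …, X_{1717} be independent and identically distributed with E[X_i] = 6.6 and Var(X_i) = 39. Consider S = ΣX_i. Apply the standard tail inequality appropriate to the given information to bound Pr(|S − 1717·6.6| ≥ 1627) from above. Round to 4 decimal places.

With mean and variance of each term known, Chebyshev's inequality bounds the deviation of the sum (or sample mean).
Var(S) = n·Var(X_i) = 1717·39 = 66963.
Chebyshev: Pr(|S − 1717·6.6| ≥ 1627) ≤ Var(S)/1627² = 66963/2647129 = 0.0253.

0.0253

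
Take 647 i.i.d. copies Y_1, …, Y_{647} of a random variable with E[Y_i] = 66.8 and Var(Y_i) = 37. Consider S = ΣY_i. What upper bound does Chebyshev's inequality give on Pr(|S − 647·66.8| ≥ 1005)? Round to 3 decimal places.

0.024

Var(S) = n·Var(Y_i) = 647·37 = 23939.
Chebyshev: Pr(|S − 647·66.8| ≥ 1005) ≤ Var(S)/1005² = 23939/1010025 = 0.0237.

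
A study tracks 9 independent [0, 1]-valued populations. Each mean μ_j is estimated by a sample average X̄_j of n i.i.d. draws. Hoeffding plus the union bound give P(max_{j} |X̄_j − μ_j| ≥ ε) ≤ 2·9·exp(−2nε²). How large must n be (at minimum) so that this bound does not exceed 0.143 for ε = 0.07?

Need 2·9·exp(−2nε²) ≤ 0.143, i.e. exp(−2nε²) ≤ 0.143/18.
So 2nε² ≥ ln(18/0.143) = 4.835282.
Hence n ≥ 4.835282/(2·0.07²) = 493.396.
The smallest integer n is 494.

494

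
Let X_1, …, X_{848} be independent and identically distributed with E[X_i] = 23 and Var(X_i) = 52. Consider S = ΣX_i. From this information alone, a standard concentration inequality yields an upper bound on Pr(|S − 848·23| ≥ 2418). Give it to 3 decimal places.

With mean and variance of each term known, Chebyshev's inequality bounds the deviation of the sum (or sample mean).
Var(S) = n·Var(X_i) = 848·52 = 44096.
Chebyshev: Pr(|S − 848·23| ≥ 2418) ≤ Var(S)/2418² = 44096/5846724 = 0.0075.

0.008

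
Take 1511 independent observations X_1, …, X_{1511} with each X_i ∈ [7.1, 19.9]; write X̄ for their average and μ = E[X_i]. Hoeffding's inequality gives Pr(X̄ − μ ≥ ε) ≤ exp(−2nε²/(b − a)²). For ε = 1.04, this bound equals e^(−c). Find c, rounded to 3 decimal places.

c = 2nε²/(b − a)² = 2·1511·1.04² / 12.8² = 19.9499.

19.950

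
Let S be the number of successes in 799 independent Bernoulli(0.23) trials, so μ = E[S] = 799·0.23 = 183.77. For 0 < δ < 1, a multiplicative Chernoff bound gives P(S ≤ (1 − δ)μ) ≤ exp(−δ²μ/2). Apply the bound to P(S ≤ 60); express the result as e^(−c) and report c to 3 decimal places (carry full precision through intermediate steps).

41.680

Write 60 = (1 − δ)μ, so δ = 1 − 60/183.77 = 0.6735049…
Then the exponent is δ²μ/2 = (μ − 60)²/(2μ) = 41.679852.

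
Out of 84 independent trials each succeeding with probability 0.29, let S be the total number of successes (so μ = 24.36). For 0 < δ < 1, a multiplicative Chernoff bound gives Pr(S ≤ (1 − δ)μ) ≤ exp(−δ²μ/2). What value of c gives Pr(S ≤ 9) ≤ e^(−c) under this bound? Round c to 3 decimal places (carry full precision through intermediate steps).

Write 9 = (1 − δ)μ, so δ = 1 − 9/24.36 = 0.6305419…
Then the exponent is δ²μ/2 = (μ − 9)²/(2μ) = 4.842562.

4.843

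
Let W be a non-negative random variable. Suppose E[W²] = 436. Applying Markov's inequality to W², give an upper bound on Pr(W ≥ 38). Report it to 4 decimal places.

Since W ≥ 0, the event {W ≥ 38} is the same as {W² ≥ 1444}.
Markov's inequality applied to W² gives Pr(W² ≥ 1444) ≤ E[W²]/1444 = 436/1444 = 0.3019.

0.3019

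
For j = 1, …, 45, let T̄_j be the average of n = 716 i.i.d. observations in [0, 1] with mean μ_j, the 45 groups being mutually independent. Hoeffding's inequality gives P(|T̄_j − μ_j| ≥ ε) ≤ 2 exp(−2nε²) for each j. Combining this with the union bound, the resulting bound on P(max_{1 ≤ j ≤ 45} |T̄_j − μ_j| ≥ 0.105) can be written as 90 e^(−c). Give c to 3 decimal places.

15.788

Union bound over the 45 events: P(max_{1 ≤ j ≤ 45} |T̄_j − μ_j| ≥ 0.105) ≤ 45·2·exp(−2nε²) = 90 exp(−2·716·0.105²).
So c = 2·716·0.105² = 15.7878.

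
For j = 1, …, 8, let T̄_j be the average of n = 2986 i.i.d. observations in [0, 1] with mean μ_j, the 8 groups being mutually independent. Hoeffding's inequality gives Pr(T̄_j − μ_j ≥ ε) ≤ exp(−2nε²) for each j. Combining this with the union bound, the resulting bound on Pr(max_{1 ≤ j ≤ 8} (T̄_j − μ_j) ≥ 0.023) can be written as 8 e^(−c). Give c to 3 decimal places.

Union bound over the 8 events: Pr(max_{1 ≤ j ≤ 8} (T̄_j − μ_j) ≥ 0.023) ≤ 8·exp(−2nε²) = 8 exp(−2·2986·0.023²).
So c = 2·2986·0.023² = 3.1592.

3.159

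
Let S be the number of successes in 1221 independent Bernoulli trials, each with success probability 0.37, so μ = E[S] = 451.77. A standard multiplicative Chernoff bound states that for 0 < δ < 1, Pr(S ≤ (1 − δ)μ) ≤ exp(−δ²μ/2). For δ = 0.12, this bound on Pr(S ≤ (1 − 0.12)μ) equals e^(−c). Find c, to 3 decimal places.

c = δ²μ/2 = 0.12²·451.77/2 = 3.2527.

3.253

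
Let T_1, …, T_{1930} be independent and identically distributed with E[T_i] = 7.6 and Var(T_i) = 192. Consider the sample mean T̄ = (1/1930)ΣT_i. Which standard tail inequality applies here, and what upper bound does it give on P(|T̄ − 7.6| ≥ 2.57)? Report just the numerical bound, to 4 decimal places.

With mean and variance of each term known, Chebyshev's inequality bounds the deviation of the sum (or sample mean).
Var(T̄) = Var(T_i)/n = 192/1930 = 0.099482.
Chebyshev: P(|T̄ − 7.6| ≥ 2.57) ≤ Var(T̄)/(2.57)² = 192/(1930·2.57²) = 0.0151.

0.0151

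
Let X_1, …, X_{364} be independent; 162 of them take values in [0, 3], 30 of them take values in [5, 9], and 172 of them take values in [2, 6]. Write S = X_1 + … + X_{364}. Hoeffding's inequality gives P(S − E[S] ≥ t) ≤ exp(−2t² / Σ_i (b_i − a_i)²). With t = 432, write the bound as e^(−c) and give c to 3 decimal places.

Σ(b_i − a_i)² = 162·3² + 30·4² + 172·4² = 4690.
c = 2t² / 4690 = 2·432² / 4690 = 79.5838.

79.584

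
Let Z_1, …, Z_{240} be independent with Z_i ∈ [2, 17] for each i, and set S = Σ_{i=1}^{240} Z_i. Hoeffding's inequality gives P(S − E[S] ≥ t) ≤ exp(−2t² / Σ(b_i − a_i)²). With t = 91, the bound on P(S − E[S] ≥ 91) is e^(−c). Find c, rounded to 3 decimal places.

0.307

Σ(b_i − a_i)² = 240·(15)² = 54000.
c = 2t²/54000 = 2·91²/54000 = 0.3067.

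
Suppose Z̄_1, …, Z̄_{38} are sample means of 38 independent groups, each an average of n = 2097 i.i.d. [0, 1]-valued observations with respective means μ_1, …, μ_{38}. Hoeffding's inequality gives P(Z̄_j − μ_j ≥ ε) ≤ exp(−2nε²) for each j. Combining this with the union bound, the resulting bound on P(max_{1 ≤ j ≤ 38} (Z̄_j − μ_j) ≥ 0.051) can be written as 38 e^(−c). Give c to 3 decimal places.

10.909

Union bound over the 38 events: P(max_{1 ≤ j ≤ 38} (Z̄_j − μ_j) ≥ 0.051) ≤ 38·exp(−2nε²) = 38 exp(−2·2097·0.051²).
So c = 2·2097·0.051² = 10.9086.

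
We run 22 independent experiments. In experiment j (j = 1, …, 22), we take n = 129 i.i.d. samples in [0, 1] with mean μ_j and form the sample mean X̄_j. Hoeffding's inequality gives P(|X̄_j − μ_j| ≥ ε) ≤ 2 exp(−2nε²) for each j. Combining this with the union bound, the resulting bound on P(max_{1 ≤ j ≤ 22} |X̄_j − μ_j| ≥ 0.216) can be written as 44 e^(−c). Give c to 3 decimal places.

Union bound over the 22 events: P(max_{1 ≤ j ≤ 22} |X̄_j − μ_j| ≥ 0.216) ≤ 22·2·exp(−2nε²) = 44 exp(−2·129·0.216²).
So c = 2·129·0.216² = 12.0372.

12.037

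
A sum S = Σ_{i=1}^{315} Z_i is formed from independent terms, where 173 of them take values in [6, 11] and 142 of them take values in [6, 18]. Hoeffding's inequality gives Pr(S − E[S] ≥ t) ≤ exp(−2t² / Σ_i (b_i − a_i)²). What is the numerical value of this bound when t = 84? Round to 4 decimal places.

Σ(b_i − a_i)² = 173·5² + 142·12² = 24773.
Exponent = 2·84² / 24773 = 0.56965.
Bound = exp(−0.56965) = 0.56572.

0.5657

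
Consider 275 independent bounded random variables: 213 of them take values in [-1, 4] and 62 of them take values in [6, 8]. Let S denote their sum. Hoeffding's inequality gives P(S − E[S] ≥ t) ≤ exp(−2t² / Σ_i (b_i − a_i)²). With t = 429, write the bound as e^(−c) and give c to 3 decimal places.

66.047

Σ(b_i − a_i)² = 213·5² + 62·2² = 5573.
c = 2t² / 5573 = 2·429² / 5573 = 66.0474.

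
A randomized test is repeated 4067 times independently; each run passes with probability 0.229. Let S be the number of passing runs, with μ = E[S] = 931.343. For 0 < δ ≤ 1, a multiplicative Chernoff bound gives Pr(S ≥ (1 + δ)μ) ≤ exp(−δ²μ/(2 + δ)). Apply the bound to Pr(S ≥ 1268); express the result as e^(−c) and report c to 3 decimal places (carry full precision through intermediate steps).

Write 1268 = (1 + δ)μ, so δ = 1268/931.343 − 1 = 0.3614748…
Then the exponent is δ²μ/(2 + δ) = (1268 − μ)² / (μ·(2 + δ)) = 51.532633.

51.533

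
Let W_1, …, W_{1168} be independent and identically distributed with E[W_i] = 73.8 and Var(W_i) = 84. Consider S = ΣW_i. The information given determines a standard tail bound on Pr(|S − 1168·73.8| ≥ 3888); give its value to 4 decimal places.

0.0065

With mean and variance of each term known, Chebyshev's inequality bounds the deviation of the sum (or sample mean).
Var(S) = n·Var(W_i) = 1168·84 = 98112.
Chebyshev: Pr(|S − 1168·73.8| ≥ 3888) ≤ Var(S)/3888² = 98112/15116544 = 0.0065.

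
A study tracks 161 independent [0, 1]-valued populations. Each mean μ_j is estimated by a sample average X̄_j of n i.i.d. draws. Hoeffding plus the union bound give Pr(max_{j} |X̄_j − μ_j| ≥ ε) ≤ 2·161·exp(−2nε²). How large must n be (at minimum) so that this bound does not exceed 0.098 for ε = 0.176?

131

Need 2·161·exp(−2nε²) ≤ 0.098, i.e. exp(−2nε²) ≤ 0.098/322.
So 2nε² ≥ ln(322/0.098) = 8.097339.
Hence n ≥ 8.097339/(2·0.176²) = 130.703.
The smallest integer n is 131.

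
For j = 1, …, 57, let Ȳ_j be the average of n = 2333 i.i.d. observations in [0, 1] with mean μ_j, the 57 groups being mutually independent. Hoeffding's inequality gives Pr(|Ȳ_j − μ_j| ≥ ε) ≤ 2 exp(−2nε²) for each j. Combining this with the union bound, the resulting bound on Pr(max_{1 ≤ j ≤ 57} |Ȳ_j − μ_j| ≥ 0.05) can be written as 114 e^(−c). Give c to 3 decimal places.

Union bound over the 57 events: Pr(max_{1 ≤ j ≤ 57} |Ȳ_j − μ_j| ≥ 0.05) ≤ 57·2·exp(−2nε²) = 114 exp(−2·2333·0.05²).
So c = 2·2333·0.05² = 11.6650.

11.665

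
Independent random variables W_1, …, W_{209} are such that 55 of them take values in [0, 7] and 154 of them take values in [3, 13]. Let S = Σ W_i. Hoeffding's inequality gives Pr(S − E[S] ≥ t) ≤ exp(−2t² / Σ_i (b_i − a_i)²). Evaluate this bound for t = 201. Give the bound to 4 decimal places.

Σ(b_i − a_i)² = 55·7² + 154·10² = 18095.
Exponent = 2·201² / 18095 = 4.46543.
Bound = exp(−4.46543) = 0.01150.

0.0115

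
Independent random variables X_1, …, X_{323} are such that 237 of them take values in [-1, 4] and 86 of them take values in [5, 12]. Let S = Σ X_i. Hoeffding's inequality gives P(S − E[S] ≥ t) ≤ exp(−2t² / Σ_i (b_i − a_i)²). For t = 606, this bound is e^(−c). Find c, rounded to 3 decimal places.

Σ(b_i − a_i)² = 237·5² + 86·7² = 10139.
c = 2t² / 10139 = 2·606² / 10139 = 72.4403.

72.440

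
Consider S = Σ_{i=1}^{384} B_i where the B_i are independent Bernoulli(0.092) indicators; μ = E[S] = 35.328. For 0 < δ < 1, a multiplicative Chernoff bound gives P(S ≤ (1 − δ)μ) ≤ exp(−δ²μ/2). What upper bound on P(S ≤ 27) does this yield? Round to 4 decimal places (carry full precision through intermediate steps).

Write 27 = (1 − δ)μ, so δ = 1 − 27/35.328 = 0.2357337…
Then the exponent is δ²μ/2 = (μ − 27)²/(2μ) = 0.981595.
Bound = exp(−0.981595) = 0.37471.

0.3747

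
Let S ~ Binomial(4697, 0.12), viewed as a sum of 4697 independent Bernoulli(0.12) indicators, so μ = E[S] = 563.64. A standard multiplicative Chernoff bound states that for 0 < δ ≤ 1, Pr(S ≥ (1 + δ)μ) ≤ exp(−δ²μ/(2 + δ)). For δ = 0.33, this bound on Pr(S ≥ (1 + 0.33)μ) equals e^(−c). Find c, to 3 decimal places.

c = δ²μ/(2 + δ) = 0.33²·563.64/(2 + 0.33) = 26.3435.

26.344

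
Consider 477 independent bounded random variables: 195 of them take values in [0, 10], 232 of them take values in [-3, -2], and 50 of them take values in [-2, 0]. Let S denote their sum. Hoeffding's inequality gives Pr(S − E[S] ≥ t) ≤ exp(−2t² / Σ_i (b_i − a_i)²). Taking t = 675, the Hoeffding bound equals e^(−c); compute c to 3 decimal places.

Σ(b_i − a_i)² = 195·10² + 232·1² + 50·2² = 19932.
c = 2t² / 19932 = 2·675² / 19932 = 45.7179.

45.718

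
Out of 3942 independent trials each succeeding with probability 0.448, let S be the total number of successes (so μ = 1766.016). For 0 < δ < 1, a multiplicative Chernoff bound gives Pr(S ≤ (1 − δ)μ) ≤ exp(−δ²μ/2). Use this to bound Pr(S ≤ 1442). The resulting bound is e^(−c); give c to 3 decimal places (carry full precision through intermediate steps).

29.724

Write 1442 = (1 − δ)μ, so δ = 1 − 1442/1766.016 = 0.1834729…
Then the exponent is δ²μ/2 = (μ − 1442)²/(2μ) = 29.724071.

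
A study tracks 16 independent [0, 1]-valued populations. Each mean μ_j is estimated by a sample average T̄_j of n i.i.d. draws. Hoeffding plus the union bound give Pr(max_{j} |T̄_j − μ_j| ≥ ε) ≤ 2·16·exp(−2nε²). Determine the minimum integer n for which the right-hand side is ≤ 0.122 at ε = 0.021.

6315

Need 2·16·exp(−2nε²) ≤ 0.122, i.e. exp(−2nε²) ≤ 0.122/32.
So 2nε² ≥ ln(32/0.122) = 5.569470.
Hence n ≥ 5.569470/(2·0.021²) = 6314.592.
The smallest integer n is 6315.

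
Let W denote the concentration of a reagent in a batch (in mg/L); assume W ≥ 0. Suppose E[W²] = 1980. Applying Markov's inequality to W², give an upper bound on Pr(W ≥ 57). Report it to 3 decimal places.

0.609

Since W ≥ 0, the event {W ≥ 57} is the same as {W² ≥ 3249}.
Markov's inequality applied to W² gives Pr(W² ≥ 3249) ≤ E[W²]/3249 = 1980/3249 = 0.6094.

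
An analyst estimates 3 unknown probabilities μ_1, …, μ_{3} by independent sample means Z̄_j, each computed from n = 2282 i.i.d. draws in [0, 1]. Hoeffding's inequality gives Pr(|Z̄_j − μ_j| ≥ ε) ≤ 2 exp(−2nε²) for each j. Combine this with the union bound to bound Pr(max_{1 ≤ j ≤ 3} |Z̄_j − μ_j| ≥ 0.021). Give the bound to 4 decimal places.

0.8017

Per-experiment Hoeffding bound: 2·exp(−2·2282·0.021²) = 2·exp(−2.01272) = 0.26725.
Union bound over 3 events: 3·0.26725 = 0.80175.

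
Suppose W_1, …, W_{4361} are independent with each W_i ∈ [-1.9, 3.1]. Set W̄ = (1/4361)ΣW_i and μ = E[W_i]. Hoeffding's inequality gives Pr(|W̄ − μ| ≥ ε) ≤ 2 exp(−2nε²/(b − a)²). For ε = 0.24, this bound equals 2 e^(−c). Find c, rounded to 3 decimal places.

20.095

c = 2nε²/(b − a)² = 2·4361·0.24² / 5² = 20.0955.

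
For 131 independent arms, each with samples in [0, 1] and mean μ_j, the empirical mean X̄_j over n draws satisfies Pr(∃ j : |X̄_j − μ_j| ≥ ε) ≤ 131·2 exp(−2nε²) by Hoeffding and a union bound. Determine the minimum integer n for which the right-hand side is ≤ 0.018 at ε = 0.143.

235

Need 2·131·exp(−2nε²) ≤ 0.018, i.e. exp(−2nε²) ≤ 0.018/262.
So 2nε² ≥ ln(262/0.018) = 9.585728.
Hence n ≥ 9.585728/(2·0.143²) = 234.381.
The smallest integer n is 235.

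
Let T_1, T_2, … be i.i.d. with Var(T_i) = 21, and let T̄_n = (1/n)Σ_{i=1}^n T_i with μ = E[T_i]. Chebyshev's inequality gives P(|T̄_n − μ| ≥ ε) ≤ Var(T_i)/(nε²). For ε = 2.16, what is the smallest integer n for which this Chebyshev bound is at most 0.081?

Require 21/(n·2.16²) ≤ 0.081, i.e. n ≥ 21/(0.081·2.16²) = 55.568.
The smallest integer n is 56.

56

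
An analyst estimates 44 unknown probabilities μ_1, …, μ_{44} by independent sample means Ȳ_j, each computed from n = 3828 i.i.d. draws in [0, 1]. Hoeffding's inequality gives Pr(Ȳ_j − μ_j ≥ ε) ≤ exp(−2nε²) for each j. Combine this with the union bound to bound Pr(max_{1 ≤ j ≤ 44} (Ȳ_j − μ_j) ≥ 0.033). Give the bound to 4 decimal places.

0.0105

Per-experiment Hoeffding bound: exp(−2·3828·0.033²) = exp(−8.33738) = 0.0002394.
Union bound over 44 events: 44·0.0002394 = 0.01053.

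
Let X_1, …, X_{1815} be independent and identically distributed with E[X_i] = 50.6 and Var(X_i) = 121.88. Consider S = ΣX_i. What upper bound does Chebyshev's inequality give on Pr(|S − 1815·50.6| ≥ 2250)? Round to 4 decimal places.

0.0437

Var(S) = n·Var(X_i) = 1815·121.88 = 221212.2.
Chebyshev: Pr(|S − 1815·50.6| ≥ 2250) ≤ Var(S)/2250² = 221212.2/5062500 = 0.0437.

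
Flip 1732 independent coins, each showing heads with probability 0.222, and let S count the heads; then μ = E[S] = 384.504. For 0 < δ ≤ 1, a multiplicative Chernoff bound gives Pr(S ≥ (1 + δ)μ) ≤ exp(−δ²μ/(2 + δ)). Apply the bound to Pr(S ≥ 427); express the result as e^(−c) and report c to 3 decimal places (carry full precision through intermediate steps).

Write 427 = (1 + δ)μ, so δ = 427/384.504 − 1 = 0.1105216…
Then the exponent is δ²μ/(2 + δ) = (427 − μ)² / (μ·(2 + δ)) = 2.225386.

2.225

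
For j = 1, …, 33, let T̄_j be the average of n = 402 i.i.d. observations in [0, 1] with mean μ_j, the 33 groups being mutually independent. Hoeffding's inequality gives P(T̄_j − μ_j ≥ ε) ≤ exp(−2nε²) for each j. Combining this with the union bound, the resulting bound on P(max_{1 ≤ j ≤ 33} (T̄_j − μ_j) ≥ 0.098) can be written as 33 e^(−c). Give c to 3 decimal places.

Union bound over the 33 events: P(max_{1 ≤ j ≤ 33} (T̄_j − μ_j) ≥ 0.098) ≤ 33·exp(−2nε²) = 33 exp(−2·402·0.098²).
So c = 2·402·0.098² = 7.7216.

7.722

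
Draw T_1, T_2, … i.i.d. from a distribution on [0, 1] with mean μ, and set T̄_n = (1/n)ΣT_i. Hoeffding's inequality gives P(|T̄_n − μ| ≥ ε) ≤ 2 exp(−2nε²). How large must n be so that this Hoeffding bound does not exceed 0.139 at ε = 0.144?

65

Require 2·exp(−2nε²) ≤ 0.139, i.e. 2nε² ≥ ln(2/0.139) = 2.666429.
So n ≥ 2.666429 / (2·0.144²) = 64.295.
The smallest integer n is 65.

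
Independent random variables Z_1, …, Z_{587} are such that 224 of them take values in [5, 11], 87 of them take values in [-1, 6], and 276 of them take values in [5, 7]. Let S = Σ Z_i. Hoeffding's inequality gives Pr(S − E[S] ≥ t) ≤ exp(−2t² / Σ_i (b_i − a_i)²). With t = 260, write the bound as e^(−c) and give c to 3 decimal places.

Σ(b_i − a_i)² = 224·6² + 87·7² + 276·2² = 13431.
c = 2t² / 13431 = 2·260² / 13431 = 10.0663.

10.066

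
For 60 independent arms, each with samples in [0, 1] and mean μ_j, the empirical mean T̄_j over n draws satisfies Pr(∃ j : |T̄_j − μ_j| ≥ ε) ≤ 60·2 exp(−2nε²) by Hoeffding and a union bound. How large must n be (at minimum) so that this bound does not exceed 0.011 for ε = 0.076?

Need 2·60·exp(−2nε²) ≤ 0.011, i.e. exp(−2nε²) ≤ 0.011/120.
So 2nε² ≥ ln(120/0.011) = 9.297352.
Hence n ≥ 9.297352/(2·0.076²) = 804.826.
The smallest integer n is 805.

805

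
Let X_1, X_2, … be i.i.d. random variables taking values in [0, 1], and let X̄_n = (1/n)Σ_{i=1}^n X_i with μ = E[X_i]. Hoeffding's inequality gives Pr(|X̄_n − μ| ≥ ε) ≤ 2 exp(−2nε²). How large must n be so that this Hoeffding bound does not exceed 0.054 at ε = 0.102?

Require 2·exp(−2nε²) ≤ 0.054, i.e. 2nε² ≥ ln(2/0.054) = 3.611918.
So n ≥ 3.611918 / (2·0.102²) = 173.583.
The smallest integer n is 174.

174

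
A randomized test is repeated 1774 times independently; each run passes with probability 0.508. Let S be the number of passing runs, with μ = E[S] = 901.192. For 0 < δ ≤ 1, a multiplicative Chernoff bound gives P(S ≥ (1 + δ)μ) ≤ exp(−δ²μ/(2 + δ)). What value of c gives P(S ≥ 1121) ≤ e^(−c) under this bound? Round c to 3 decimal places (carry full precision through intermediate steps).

Write 1121 = (1 + δ)μ, so δ = 1121/901.192 − 1 = 0.2439081…
Then the exponent is δ²μ/(2 + δ) = (1121 − μ)² / (μ·(2 + δ)) = 23.892665.

23.893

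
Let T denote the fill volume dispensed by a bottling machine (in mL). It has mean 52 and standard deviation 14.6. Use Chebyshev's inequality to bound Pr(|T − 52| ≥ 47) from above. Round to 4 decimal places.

0.0965

Chebyshev: Pr(|T − μ| ≥ t) ≤ Var(T)/t².
Var(T) = σ² = 14.6² = 213.16.
Bound = 213.16 / 2209 = 0.0965.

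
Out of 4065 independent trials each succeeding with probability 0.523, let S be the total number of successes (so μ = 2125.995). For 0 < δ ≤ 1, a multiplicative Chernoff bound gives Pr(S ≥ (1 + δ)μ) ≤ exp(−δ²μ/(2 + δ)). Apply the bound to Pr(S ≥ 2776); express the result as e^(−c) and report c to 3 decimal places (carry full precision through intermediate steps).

Write 2776 = (1 + δ)μ, so δ = 2776/2125.995 − 1 = 0.3057415…
Then the exponent is δ²μ/(2 + δ) = (2776 − μ)² / (μ·(2 + δ)) = 86.190724.

86.191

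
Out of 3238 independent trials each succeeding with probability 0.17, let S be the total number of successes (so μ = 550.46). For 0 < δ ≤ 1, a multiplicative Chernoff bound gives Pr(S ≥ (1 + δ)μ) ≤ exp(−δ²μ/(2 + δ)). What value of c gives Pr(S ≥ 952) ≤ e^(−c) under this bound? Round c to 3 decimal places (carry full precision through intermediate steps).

Write 952 = (1 + δ)μ, so δ = 952/550.46 − 1 = 0.7294626…
Then the exponent is δ²μ/(2 + δ) = (952 − μ)² / (μ·(2 + δ)) = 107.313587.

107.314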